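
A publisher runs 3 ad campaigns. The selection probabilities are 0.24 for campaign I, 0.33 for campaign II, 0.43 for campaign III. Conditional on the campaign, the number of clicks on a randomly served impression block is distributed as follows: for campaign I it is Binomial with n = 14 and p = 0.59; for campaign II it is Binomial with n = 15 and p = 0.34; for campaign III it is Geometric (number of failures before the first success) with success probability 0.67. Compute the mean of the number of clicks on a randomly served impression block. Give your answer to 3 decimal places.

3.877

Component means — I: 8.26; II: 5.1; III: 0.492537.
E[X] = 0.24·8.26 + 0.33·5.1 + 0.43·0.492537 = 3.87719.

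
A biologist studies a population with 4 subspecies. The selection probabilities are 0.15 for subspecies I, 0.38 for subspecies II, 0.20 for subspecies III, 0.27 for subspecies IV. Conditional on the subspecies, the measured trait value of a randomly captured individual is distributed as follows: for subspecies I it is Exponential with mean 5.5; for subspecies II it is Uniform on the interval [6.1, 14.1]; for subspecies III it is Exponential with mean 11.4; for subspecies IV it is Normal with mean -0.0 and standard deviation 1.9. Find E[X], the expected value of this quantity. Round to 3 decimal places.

Component means — I: 5.5; II: 10.1; III: 11.4; IV: -0.
E[X] = 0.15·5.5 + 0.38·10.1 + 0.2·11.4 + 0.27·-0 = 6.943.

6.943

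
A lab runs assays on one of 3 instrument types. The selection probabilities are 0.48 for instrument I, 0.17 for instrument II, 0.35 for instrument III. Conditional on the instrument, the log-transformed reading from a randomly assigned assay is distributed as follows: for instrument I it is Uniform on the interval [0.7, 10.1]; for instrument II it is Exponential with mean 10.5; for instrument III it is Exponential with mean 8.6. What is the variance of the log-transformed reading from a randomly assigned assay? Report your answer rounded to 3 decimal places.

52.220

Per component, I: μ=5.4, E[X²]=36.5233; II: μ=10.5, E[X²]=220.5; III: μ=8.6, E[X²]=147.92.
E[X] = 0.48·5.4 + 0.17·10.5 + 0.35·8.6 = 7.387.
E[X²] = 0.48·36.5233 + 0.17·220.5 + 0.35·147.92 = 106.788.
Var(X) = E[X²] − (E[X])² = 106.788 − 54.5678 = 52.2204.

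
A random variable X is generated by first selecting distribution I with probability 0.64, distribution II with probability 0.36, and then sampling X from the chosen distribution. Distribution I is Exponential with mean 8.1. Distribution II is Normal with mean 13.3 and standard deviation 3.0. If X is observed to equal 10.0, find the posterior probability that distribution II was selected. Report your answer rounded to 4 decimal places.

Likelihoods f(10.0 | ·): I: 0.035921; II: 0.0726174.
Posterior ∝ prior × likelihood. Numerator for II: 0.36·0.0726174 = 0.0261423.
Normalizing constant: 0.64·0.035921 + 0.36·0.0726174 = 0.0491317.
P(II | observation) = 0.0261423 / 0.0491317 = 0.532085.

0.5321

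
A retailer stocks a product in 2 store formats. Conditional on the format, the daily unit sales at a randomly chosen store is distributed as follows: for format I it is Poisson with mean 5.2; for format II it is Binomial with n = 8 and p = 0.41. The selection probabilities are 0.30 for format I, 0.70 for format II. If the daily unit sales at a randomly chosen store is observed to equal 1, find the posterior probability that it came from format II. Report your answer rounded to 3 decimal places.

0.869

Likelihoods P(X=1 | ·): I: 0.0286861; II: 0.0816278.
Posterior ∝ prior × likelihood. Numerator for II: 0.7·0.0816278 = 0.0571394.
Normalizing constant: 0.3·0.0286861 + 0.7·0.0816278 = 0.0657453.
P(II | observation) = 0.0571394 / 0.0657453 = 0.869103.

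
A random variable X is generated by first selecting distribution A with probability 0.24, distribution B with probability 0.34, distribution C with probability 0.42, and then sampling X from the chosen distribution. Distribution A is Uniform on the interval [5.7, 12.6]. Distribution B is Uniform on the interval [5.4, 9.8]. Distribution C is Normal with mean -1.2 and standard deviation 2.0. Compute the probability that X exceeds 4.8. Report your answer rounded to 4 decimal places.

0.5806

Conditional on each component, P(X > 4.8): A: 1; B: 1; C: 0.0013499.
By total probability, P(X > 4.8) = 0.24·1 + 0.34·1 + 0.42·0.0013499 = 0.580567.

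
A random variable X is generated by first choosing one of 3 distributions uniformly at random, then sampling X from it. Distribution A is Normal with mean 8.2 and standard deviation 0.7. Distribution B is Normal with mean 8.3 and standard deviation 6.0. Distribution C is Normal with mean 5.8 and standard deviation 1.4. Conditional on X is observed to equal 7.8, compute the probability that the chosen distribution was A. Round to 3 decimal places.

Likelihoods f(7.8 | ·): A: 0.484068; B: 0.0662599; C: 0.102713.
Posterior ∝ prior × likelihood. Numerator for A: 0.333333·0.484068 = 0.161356.
Normalizing constant: 0.333333·0.484068 + 0.333333·0.0662599 + 0.333333·0.102713 = 0.21768.
P(A | observation) = 0.161356 / 0.21768 = 0.741253.

0.741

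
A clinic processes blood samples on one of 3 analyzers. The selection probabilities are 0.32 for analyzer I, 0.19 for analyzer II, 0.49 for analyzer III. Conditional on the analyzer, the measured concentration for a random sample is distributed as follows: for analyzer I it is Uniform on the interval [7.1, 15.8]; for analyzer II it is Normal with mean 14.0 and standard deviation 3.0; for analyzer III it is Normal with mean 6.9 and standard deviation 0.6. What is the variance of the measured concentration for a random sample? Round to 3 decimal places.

12.239

Per component, I: μ=11.45, E[X²]=137.41; II: μ=14, E[X²]=205; III: μ=6.9, E[X²]=47.97.
E[X] = 0.32·11.45 + 0.19·14 + 0.49·6.9 = 9.705.
E[X²] = 0.32·137.41 + 0.19·205 + 0.49·47.97 = 106.427.
Var(X) = E[X²] − (E[X])² = 106.427 − 94.187 = 12.2395.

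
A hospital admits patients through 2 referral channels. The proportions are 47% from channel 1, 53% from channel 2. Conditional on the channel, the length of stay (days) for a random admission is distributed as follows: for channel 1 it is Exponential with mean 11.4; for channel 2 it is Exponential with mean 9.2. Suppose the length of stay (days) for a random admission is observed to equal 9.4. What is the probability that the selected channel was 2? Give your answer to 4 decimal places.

0.5343

Likelihoods f(9.4 | ·): 1: 0.0384585; 2: 0.039127.
Posterior ∝ prior × likelihood. Numerator for 2: 0.53·0.039127 = 0.0207373.
Normalizing constant: 0.47·0.0384585 + 0.53·0.039127 = 0.0388128.
P(2 | observation) = 0.0207373 / 0.0388128 = 0.53429.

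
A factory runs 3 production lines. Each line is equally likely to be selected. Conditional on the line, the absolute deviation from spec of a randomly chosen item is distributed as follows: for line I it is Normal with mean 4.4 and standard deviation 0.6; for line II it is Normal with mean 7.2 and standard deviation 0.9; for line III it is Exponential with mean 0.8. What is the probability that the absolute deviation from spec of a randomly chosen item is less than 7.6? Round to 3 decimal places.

Conditional on each line, P(X < 7.6): I: 1; II: 0.671639; III: 0.999925.
By total probability, P(X < 7.6) = 0.333333·1 + 0.333333·0.671639 + 0.333333·0.999925 = 0.890521.

0.891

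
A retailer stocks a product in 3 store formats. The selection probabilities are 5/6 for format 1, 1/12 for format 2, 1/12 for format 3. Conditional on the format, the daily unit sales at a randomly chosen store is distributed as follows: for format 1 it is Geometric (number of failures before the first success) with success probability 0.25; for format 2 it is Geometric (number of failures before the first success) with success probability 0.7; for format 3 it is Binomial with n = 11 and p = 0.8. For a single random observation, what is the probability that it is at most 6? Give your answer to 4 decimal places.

Conditional on each format, P(X ≤ 6): 1: 0.866516; 2: 0.999781; 3: 0.0504096.
By total probability, P(X ≤ 6) = 0.833333·0.866516 + 0.0833333·0.999781 + 0.0833333·0.0504096 = 0.809613.

0.8096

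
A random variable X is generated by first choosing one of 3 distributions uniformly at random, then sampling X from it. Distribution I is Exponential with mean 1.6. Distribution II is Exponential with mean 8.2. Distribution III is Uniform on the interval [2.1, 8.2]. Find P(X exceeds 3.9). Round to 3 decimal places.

0.471

Conditional on each component, P(X > 3.9): I: 0.087379; II: 0.621506; III: 0.704918.
By total probability, P(X > 3.9) = 0.333333·0.087379 + 0.333333·0.621506 + 0.333333·0.704918 = 0.471268.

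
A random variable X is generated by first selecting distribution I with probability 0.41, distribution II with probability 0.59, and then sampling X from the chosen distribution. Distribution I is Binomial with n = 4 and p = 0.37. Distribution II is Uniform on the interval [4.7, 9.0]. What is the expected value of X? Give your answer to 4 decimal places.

4.6483

Component means — I: 1.48; II: 6.85.
E[X] = 0.41·1.48 + 0.59·6.85 = 4.6483.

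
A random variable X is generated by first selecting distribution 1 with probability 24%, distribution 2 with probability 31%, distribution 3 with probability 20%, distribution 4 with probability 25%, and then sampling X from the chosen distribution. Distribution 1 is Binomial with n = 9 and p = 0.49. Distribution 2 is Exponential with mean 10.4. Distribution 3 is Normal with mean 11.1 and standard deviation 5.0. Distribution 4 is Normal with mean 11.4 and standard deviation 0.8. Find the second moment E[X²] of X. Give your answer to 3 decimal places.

134.559

For each component E[X²] = Var + (mean)², giving 1: 21.6972; 2: 216.32; 3: 148.21; 4: 130.6.
Overall E[X²] = 0.24·21.6972 + 0.31·216.32 + 0.2·148.21 + 0.25·130.6 = 134.559.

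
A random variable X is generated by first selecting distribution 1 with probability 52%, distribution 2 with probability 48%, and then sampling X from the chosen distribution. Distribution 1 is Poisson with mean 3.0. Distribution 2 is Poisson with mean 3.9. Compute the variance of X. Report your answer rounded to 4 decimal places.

3.6342

Per component, 1: μ=3, E[X²]=12; 2: μ=3.9, E[X²]=19.11.
E[X] = 0.52·3 + 0.48·3.9 = 3.432.
E[X²] = 0.52·12 + 0.48·19.11 = 15.4128.
Var(X) = E[X²] − (E[X])² = 15.4128 − 11.7786 = 3.63418.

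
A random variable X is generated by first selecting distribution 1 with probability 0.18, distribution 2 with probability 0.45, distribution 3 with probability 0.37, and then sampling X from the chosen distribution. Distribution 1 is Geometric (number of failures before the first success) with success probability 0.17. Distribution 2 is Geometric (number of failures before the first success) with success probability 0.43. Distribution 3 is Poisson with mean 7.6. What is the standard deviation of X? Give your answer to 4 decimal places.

4.1761

Per component, 1: μ=4.88235, E[X²]=52.5571; 2: μ=1.32558, E[X²]=4.83991; 3: μ=7.6, E[X²]=65.36.
E[X] = 0.18·4.88235 + 0.45·1.32558 + 0.37·7.6 = 4.28734.
E[X²] = 0.18·52.5571 + 0.45·4.83991 + 0.37·65.36 = 35.8214.
Var(X) = E[X²] − (E[X])² = 35.8214 − 18.3812 = 17.4402.
SD(X) = √17.4402 = 4.17615.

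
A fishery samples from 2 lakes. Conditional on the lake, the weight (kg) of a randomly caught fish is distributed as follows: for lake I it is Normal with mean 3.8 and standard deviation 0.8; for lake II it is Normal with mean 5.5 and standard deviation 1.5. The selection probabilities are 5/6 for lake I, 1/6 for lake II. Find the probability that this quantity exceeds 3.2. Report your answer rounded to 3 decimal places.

Conditional on each lake, P(X > 3.2): I: 0.773373; II: 0.937403.
By total probability, P(X > 3.2) = 0.833333·0.773373 + 0.166667·0.937403 = 0.800711.

0.801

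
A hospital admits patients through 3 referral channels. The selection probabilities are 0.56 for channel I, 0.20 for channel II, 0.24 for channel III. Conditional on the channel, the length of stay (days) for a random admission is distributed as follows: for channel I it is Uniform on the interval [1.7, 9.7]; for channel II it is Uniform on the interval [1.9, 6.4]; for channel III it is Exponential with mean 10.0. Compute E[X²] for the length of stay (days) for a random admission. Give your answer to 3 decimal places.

For each component E[X²] = Var + (mean)², giving I: 37.8233; II: 18.91; III: 200.
Overall E[X²] = 0.56·37.8233 + 0.2·18.91 + 0.24·200 = 72.9631.

72.963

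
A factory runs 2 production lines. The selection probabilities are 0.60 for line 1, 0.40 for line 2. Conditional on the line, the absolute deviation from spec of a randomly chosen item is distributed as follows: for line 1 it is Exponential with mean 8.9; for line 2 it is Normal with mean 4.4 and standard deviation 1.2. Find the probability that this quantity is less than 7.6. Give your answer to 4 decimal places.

Conditional on each line, P(X < 7.6): 1: 0.574263; 2: 0.99617.
By total probability, P(X < 7.6) = 0.6·0.574263 + 0.4·0.99617 = 0.743025.

0.7430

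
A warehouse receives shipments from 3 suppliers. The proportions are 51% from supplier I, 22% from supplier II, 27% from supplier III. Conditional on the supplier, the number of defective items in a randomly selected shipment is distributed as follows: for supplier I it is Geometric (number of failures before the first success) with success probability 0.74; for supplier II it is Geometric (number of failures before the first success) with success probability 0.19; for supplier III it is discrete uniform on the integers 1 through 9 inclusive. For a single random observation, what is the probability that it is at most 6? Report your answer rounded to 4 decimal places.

Conditional on each supplier, P(X ≤ 6): I: 0.99992; II: 0.771232; III: 0.666667.
By total probability, P(X ≤ 6) = 0.51·0.99992 + 0.22·0.771232 + 0.27·0.666667 = 0.85963.

0.8596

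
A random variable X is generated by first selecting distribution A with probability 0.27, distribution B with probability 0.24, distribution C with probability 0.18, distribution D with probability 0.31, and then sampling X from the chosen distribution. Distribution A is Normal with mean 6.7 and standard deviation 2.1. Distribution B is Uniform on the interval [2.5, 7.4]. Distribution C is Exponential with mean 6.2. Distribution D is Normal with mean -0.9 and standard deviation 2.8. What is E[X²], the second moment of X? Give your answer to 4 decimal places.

For each component E[X²] = Var + (mean)², giving A: 49.3; B: 26.5033; C: 76.88; D: 8.65.
Overall E[X²] = 0.27·49.3 + 0.24·26.5033 + 0.18·76.88 + 0.31·8.65 = 36.1917.

36.1917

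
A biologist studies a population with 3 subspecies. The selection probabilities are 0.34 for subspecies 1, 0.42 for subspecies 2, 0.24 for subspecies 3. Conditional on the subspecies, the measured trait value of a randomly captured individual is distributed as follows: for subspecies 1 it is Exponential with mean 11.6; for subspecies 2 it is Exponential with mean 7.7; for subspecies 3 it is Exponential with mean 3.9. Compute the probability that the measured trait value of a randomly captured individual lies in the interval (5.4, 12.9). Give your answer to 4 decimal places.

0.2826

Conditional on each subspecies, P(5.4 < X < 12.9): 1: 0.298932; 2: 0.308693; 3: 0.21382.
By total probability, P(5.4 < X < 12.9) = 0.34·0.298932 + 0.42·0.308693 + 0.24·0.21382 = 0.282605.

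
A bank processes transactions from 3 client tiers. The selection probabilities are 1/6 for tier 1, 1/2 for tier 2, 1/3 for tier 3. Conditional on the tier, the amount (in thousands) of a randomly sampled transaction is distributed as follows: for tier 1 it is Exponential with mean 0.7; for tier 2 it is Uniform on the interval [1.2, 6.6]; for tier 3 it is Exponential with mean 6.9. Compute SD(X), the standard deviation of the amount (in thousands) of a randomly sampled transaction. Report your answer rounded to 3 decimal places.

Per component, 1: μ=0.7, E[X²]=0.98; 2: μ=3.9, E[X²]=17.64; 3: μ=6.9, E[X²]=95.22.
E[X] = 0.166667·0.7 + 0.5·3.9 + 0.333333·6.9 = 4.36667.
E[X²] = 0.166667·0.98 + 0.5·17.64 + 0.333333·95.22 = 40.7233.
Var(X) = E[X²] − (E[X])² = 40.7233 − 19.0678 = 21.6556.
SD(X) = √21.6556 = 4.65355.

4.654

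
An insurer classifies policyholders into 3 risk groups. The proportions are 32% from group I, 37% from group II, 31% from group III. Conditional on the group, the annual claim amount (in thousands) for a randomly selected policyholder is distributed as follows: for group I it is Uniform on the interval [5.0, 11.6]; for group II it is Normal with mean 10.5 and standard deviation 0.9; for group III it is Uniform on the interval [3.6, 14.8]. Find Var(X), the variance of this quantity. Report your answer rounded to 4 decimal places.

Per component, I: μ=8.3, E[X²]=72.52; II: μ=10.5, E[X²]=111.06; III: μ=9.2, E[X²]=95.0933.
E[X] = 0.32·8.3 + 0.37·10.5 + 0.31·9.2 = 9.393.
E[X²] = 0.32·72.52 + 0.37·111.06 + 0.31·95.0933 = 93.7775.
Var(X) = E[X²] − (E[X])² = 93.7775 − 88.2284 = 5.54908.

5.5491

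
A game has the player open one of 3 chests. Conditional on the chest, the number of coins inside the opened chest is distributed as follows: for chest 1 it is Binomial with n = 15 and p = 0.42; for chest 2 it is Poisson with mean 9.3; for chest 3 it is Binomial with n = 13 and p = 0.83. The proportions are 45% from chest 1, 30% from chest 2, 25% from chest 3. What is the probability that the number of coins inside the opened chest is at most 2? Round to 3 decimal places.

0.010

Conditional on each chest, P(X ≤ 2): 1: 0.0189228; 2: 0.00489531; 3: 1.90543e-07.
By total probability, P(X ≤ 2) = 0.45·0.0189228 + 0.3·0.00489531 + 0.25·1.90543e-07 = 0.00998391.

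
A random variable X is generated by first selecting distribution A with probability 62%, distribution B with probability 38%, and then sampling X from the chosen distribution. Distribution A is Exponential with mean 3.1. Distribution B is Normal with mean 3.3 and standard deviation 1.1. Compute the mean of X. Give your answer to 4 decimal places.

3.1760

Component means — A: 3.1; B: 3.3.
E[X] = 0.62·3.1 + 0.38·3.3 = 3.176.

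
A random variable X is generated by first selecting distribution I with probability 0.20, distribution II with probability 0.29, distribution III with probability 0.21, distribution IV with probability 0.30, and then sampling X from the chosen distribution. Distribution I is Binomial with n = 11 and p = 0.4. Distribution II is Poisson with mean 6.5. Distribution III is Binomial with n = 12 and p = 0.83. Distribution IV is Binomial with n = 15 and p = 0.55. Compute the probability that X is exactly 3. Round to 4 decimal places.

Conditional on each component, P(X = 3): I: 0.177367; II: 0.0688137; III: 1.49175e-05; IV: 0.00521975.
By total probability, P(X = 3) = 0.2·0.177367 + 0.29·0.0688137 + 0.21·1.49175e-05 + 0.3·0.00521975 = 0.0569985.

0.0570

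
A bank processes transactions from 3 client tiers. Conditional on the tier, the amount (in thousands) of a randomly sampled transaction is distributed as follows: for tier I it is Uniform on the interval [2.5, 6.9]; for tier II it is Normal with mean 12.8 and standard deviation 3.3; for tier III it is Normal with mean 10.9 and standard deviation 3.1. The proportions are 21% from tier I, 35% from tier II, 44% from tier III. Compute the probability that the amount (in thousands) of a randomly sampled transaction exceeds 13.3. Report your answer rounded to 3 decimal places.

Conditional on each tier, P(X > 13.3): I: 0; II: 0.439785; III: 0.219408.
By total probability, P(X > 13.3) = 0.21·0 + 0.35·0.439785 + 0.44·0.219408 = 0.250464.

0.250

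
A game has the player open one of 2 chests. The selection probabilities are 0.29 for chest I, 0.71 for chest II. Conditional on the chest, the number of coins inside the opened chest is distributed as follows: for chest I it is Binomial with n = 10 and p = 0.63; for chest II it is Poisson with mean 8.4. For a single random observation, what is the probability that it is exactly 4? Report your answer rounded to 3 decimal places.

0.058

Conditional on each chest, P(X = 4): I: 0.0848774; II: 0.0466479.
By total probability, P(X = 4) = 0.29·0.0848774 + 0.71·0.0466479 = 0.0577345.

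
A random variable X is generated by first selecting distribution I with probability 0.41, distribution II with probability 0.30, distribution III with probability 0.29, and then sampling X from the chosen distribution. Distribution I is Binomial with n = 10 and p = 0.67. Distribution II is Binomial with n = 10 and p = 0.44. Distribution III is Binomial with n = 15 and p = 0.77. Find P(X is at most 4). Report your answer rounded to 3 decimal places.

0.189

Conditional on each component, P(X ≤ 4): I: 0.0732005; II: 0.530419; III: 5.05991e-05.
By total probability, P(X ≤ 4) = 0.41·0.0732005 + 0.3·0.530419 + 0.29·5.05991e-05 = 0.189152.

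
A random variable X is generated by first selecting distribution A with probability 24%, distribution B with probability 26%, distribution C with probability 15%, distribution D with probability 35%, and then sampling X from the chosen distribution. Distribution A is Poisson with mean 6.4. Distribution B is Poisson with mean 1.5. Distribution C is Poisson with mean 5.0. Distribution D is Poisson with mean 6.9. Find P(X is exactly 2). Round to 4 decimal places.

0.0945

Conditional on each component, P(X = 2): A: 0.0340287; B: 0.251021; C: 0.0842243; D: 0.0239903.
By total probability, P(X = 2) = 0.24·0.0340287 + 0.26·0.251021 + 0.15·0.0842243 + 0.35·0.0239903 = 0.0944627.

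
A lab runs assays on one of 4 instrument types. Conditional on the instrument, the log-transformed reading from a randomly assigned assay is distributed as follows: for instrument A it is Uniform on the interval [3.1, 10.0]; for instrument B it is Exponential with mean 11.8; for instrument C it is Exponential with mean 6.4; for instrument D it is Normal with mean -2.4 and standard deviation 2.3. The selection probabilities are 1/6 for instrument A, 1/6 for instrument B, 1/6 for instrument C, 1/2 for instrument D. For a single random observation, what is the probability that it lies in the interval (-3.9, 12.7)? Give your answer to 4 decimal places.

Conditional on each instrument, P(-3.9 < X < 12.7): A: 1; B: 0.659136; C: 0.862533; D: 0.742856.
By total probability, P(-3.9 < X < 12.7) = 0.166667·1 + 0.166667·0.659136 + 0.166667·0.862533 + 0.5·0.742856 = 0.791706.

0.7917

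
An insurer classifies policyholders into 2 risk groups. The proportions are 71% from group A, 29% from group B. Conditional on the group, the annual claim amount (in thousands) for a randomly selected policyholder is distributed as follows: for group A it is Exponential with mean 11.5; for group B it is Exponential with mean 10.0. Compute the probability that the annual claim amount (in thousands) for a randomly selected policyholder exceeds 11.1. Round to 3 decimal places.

Conditional on each group, P(X > 11.1): A: 0.3809; B: 0.329559.
By total probability, P(X > 11.1) = 0.71·0.3809 + 0.29·0.329559 = 0.366011.

0.366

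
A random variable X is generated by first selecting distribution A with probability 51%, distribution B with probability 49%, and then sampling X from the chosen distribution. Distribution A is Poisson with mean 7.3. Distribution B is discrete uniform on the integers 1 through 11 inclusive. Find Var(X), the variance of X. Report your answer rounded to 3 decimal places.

Per component, A: μ=7.3, E[X²]=60.59; B: μ=6, E[X²]=46.
E[X] = 0.51·7.3 + 0.49·6 = 6.663.
E[X²] = 0.51·60.59 + 0.49·46 = 53.4409.
Var(X) = E[X²] − (E[X])² = 53.4409 − 44.3956 = 9.04533.

9.045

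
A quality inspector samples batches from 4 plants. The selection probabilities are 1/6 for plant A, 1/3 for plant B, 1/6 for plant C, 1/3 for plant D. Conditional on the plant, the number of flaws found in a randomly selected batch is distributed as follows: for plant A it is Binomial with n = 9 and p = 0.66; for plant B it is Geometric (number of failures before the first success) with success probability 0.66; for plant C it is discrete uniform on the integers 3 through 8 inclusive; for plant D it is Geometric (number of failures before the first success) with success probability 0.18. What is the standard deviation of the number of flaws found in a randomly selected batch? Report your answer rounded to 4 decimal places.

3.8092

Per component, A: μ=5.94, E[X²]=37.3032; B: μ=0.515152, E[X²]=1.04591; C: μ=5.5, E[X²]=33.1667; D: μ=4.55556, E[X²]=46.0617.
E[X] = 0.166667·5.94 + 0.333333·0.515152 + 0.166667·5.5 + 0.333333·4.55556 = 3.5969.
E[X²] = 0.166667·37.3032 + 0.333333·1.04591 + 0.166667·33.1667 + 0.333333·46.0617 = 27.4475.
Var(X) = E[X²] − (E[X])² = 27.4475 − 12.9377 = 14.5098.
SD(X) = √14.5098 = 3.80918.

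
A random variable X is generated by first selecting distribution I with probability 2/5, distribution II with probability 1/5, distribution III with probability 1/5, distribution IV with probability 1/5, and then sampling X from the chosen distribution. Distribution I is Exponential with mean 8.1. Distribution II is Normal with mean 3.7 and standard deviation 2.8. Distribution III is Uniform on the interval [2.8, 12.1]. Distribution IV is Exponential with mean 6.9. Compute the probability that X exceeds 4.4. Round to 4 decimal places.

Conditional on each component, P(X > 4.4): I: 0.580881; II: 0.401294; III: 0.827957; IV: 0.528517.
By total probability, P(X > 4.4) = 0.4·0.580881 + 0.2·0.401294 + 0.2·0.827957 + 0.2·0.528517 = 0.583906.

0.5839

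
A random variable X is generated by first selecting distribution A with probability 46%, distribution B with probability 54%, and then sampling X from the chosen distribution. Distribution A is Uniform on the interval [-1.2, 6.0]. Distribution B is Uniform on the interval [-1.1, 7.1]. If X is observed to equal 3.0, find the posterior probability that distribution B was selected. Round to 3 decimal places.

Likelihoods f(3.0 | ·): A: 0.138889; B: 0.121951.
Posterior ∝ prior × likelihood. Numerator for B: 0.54·0.121951 = 0.0658537.
Normalizing constant: 0.46·0.138889 + 0.54·0.121951 = 0.129743.
P(B | observation) = 0.0658537 / 0.129743 = 0.507572.

0.508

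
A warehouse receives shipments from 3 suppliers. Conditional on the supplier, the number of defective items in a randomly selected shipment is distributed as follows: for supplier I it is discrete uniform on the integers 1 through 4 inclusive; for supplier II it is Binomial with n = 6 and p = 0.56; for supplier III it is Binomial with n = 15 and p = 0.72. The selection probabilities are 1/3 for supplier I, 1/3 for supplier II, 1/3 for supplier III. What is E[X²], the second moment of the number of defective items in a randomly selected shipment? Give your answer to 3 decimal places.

46.644

For each component E[X²] = Var + (mean)², giving I: 7.5; II: 12.768; III: 119.664.
Overall E[X²] = 0.333333·7.5 + 0.333333·12.768 + 0.333333·119.664 = 46.644.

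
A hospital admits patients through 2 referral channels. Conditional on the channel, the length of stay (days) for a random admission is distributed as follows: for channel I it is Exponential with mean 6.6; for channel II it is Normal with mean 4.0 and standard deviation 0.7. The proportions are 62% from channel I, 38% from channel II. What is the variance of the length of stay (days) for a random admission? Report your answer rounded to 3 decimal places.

Per component, I: μ=6.6, E[X²]=87.12; II: μ=4, E[X²]=16.49.
E[X] = 0.62·6.6 + 0.38·4 = 5.612.
E[X²] = 0.62·87.12 + 0.38·16.49 = 60.2806.
Var(X) = E[X²] − (E[X])² = 60.2806 − 31.4945 = 28.7861.

28.786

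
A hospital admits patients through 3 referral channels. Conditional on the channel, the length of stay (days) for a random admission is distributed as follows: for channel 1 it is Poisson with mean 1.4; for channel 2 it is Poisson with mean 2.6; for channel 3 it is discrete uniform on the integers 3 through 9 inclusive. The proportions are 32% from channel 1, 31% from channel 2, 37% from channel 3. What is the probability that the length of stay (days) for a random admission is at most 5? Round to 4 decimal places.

0.7723

Conditional on each channel, P(X ≤ 5): 1: 0.996799; 2: 0.950963; 3: 0.428571.
By total probability, P(X ≤ 5) = 0.32·0.996799 + 0.31·0.950963 + 0.37·0.428571 = 0.772346.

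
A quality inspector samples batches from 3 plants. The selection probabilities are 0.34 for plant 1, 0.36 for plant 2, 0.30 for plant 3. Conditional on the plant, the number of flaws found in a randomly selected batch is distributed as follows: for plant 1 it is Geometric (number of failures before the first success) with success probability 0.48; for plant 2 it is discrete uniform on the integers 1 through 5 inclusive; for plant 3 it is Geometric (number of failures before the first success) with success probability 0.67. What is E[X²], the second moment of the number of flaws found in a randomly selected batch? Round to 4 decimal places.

For each component E[X²] = Var + (mean)², giving 1: 3.43056; 2: 11; 3: 0.977723.
Overall E[X²] = 0.34·3.43056 + 0.36·11 + 0.3·0.977723 = 5.41971.

5.4197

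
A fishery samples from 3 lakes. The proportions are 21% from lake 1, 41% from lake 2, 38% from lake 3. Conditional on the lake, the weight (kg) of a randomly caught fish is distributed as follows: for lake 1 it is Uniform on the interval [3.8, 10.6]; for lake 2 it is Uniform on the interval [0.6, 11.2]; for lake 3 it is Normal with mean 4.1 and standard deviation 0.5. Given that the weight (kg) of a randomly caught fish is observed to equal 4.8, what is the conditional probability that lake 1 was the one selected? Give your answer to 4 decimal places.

Likelihoods f(4.8 | ·): 1: 0.147059; 2: 0.0943396; 3: 0.299455.
Posterior ∝ prior × likelihood. Numerator for 1: 0.21·0.147059 = 0.0308824.
Normalizing constant: 0.21·0.147059 + 0.41·0.0943396 + 0.38·0.299455 = 0.183354.
P(1 | observation) = 0.0308824 / 0.183354 = 0.16843.

0.1684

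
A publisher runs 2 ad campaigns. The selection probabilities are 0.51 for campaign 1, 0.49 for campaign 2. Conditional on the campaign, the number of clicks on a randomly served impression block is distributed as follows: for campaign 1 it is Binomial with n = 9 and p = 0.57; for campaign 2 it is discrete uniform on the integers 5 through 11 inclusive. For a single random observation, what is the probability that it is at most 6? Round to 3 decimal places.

0.558

Conditional on each campaign, P(X ≤ 6): 1: 0.8204; 2: 0.285714.
By total probability, P(X ≤ 6) = 0.51·0.8204 + 0.49·0.285714 = 0.558404.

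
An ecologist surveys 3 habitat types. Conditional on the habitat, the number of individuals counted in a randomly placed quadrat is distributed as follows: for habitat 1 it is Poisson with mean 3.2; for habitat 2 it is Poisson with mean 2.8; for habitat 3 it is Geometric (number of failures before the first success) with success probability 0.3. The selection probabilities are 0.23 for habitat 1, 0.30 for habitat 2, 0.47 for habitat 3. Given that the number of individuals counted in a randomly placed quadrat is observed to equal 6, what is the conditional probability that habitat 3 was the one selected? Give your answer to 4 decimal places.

0.3878

Likelihoods P(X=6 | ·): 1: 0.060789; 2: 0.0406997; 3: 0.0352947.
Posterior ∝ prior × likelihood. Numerator for 3: 0.47·0.0352947 = 0.0165885.
Normalizing constant: 0.23·0.060789 + 0.3·0.0406997 + 0.47·0.0352947 = 0.0427799.
P(3 | observation) = 0.0165885 / 0.0427799 = 0.387764.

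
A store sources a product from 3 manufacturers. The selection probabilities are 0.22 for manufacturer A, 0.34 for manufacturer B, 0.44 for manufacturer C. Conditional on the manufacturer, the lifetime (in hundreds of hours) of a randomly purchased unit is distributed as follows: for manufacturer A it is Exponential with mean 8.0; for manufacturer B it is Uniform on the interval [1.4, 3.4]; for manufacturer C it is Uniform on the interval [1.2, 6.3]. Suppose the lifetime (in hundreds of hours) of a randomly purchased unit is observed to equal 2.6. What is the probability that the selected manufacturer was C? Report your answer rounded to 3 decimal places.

Likelihoods f(2.6 | ·): A: 0.0903159; B: 0.5; C: 0.196078.
Posterior ∝ prior × likelihood. Numerator for C: 0.44·0.196078 = 0.0862745.
Normalizing constant: 0.22·0.0903159 + 0.34·0.5 + 0.44·0.196078 = 0.276144.
P(C | observation) = 0.0862745 / 0.276144 = 0.312426.

0.312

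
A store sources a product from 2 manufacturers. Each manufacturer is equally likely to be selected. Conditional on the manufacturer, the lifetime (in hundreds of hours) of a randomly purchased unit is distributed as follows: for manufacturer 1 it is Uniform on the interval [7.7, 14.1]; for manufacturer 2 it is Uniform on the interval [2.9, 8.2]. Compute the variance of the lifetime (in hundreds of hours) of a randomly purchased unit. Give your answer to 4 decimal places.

Per component, 1: μ=10.9, E[X²]=122.223; 2: μ=5.55, E[X²]=33.1433.
E[X] = 0.5·10.9 + 0.5·5.55 = 8.225.
E[X²] = 0.5·122.223 + 0.5·33.1433 = 77.6833.
Var(X) = E[X²] − (E[X])² = 77.6833 − 67.6506 = 10.0327.

10.0327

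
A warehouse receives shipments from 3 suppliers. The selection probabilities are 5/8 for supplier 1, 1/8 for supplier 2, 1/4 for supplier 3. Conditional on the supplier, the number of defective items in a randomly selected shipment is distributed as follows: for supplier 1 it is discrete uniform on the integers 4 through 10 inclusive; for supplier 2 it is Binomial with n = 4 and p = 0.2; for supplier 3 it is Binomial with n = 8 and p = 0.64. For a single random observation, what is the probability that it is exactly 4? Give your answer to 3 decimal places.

0.139

Conditional on each supplier, P(X = 4): 1: 0.142857; 2: 0.0016; 3: 0.197255.
By total probability, P(X = 4) = 0.625·0.142857 + 0.125·0.0016 + 0.25·0.197255 = 0.138799.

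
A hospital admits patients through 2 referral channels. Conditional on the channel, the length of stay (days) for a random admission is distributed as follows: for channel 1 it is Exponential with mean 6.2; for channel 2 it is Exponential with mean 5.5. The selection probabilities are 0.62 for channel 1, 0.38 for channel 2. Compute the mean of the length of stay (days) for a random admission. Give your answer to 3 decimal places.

5.934

Component means — 1: 6.2; 2: 5.5.
E[X] = 0.62·6.2 + 0.38·5.5 = 5.934.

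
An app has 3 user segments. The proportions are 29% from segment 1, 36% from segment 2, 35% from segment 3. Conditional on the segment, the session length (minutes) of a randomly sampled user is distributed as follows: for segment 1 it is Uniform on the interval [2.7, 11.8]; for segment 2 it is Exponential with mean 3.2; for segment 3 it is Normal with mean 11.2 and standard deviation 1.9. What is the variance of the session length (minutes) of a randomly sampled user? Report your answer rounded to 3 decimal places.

18.311

Per component, 1: μ=7.25, E[X²]=59.4633; 2: μ=3.2, E[X²]=20.48; 3: μ=11.2, E[X²]=129.05.
E[X] = 0.29·7.25 + 0.36·3.2 + 0.35·11.2 = 7.1745.
E[X²] = 0.29·59.4633 + 0.36·20.48 + 0.35·129.05 = 69.7847.
Var(X) = E[X²] − (E[X])² = 69.7847 − 51.4735 = 18.3112.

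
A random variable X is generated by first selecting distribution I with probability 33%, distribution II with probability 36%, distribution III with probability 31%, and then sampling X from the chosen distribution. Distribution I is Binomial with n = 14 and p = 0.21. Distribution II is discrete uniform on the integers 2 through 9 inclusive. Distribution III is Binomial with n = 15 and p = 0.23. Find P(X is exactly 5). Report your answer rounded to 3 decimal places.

0.121

Conditional on each component, P(X = 5): I: 0.0979951; II: 0.125; III: 0.141613.
By total probability, P(X = 5) = 0.33·0.0979951 + 0.36·0.125 + 0.31·0.141613 = 0.121238.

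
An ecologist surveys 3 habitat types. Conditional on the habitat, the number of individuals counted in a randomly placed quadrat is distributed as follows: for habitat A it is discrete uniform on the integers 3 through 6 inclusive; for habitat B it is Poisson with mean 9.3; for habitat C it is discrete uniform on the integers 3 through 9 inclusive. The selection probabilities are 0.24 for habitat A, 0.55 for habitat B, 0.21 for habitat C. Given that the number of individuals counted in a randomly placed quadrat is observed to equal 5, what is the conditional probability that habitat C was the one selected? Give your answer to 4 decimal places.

Likelihoods P(X=5 | ·): A: 0.25; B: 0.0530023; C: 0.142857.
Posterior ∝ prior × likelihood. Numerator for C: 0.21·0.142857 = 0.03.
Normalizing constant: 0.24·0.25 + 0.55·0.0530023 + 0.21·0.142857 = 0.119151.
P(C | observation) = 0.03 / 0.119151 = 0.251781.

0.2518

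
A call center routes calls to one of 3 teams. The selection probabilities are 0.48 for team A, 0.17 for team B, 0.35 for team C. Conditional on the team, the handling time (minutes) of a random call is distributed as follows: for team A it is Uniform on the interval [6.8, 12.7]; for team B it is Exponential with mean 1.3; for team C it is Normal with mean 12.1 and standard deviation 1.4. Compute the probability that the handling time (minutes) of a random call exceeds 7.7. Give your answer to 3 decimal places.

Conditional on each team, P(X > 7.7): A: 0.847458; B: 0.00267695; C: 0.999163.
By total probability, P(X > 7.7) = 0.48·0.847458 + 0.17·0.00267695 + 0.35·0.999163 = 0.756942.

0.757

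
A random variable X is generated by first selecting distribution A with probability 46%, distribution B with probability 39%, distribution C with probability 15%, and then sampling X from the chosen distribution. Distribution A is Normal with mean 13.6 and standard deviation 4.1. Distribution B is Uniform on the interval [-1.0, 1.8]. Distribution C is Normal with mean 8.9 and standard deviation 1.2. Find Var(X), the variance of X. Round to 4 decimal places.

45.2129

Per component, A: μ=13.6, E[X²]=201.77; B: μ=0.4, E[X²]=0.813333; C: μ=8.9, E[X²]=80.65.
E[X] = 0.46·13.6 + 0.39·0.4 + 0.15·8.9 = 7.747.
E[X²] = 0.46·201.77 + 0.39·0.813333 + 0.15·80.65 = 105.229.
Var(X) = E[X²] − (E[X])² = 105.229 − 60.016 = 45.2129.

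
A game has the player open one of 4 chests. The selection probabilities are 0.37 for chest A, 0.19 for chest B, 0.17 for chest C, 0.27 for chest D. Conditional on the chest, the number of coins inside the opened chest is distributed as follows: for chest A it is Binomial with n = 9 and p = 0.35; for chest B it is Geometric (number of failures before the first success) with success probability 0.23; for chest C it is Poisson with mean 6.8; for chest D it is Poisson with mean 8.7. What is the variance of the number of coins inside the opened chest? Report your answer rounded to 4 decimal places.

12.9662

Per component, A: μ=3.15, E[X²]=11.97; B: μ=3.34783, E[X²]=25.7637; C: μ=6.8, E[X²]=53.04; D: μ=8.7, E[X²]=84.39.
E[X] = 0.37·3.15 + 0.19·3.34783 + 0.17·6.8 + 0.27·8.7 = 5.30659.
E[X²] = 0.37·11.97 + 0.19·25.7637 + 0.17·53.04 + 0.27·84.39 = 41.1261.
Var(X) = E[X²] − (E[X])² = 41.1261 − 28.1599 = 12.9662.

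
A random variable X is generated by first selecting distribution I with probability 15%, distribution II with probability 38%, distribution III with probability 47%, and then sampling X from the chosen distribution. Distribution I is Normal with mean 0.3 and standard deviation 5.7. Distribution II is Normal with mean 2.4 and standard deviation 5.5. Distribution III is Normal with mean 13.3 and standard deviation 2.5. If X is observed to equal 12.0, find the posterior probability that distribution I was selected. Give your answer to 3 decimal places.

0.018

Likelihoods f(12.0 | ·): I: 0.00851392; II: 0.0158119; III: 0.139397.
Posterior ∝ prior × likelihood. Numerator for I: 0.15·0.00851392 = 0.00127709.
Normalizing constant: 0.15·0.00851392 + 0.38·0.0158119 + 0.47·0.139397 = 0.0728022.
P(I | observation) = 0.00127709 / 0.0728022 = 0.0175419.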